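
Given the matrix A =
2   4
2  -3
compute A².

[[12, -4], [-2, 17]]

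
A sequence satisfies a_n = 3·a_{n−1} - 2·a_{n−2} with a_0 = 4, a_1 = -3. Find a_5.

With companion matrix Q = [[3, -2], [1, 0]], [a_n, a_{n−1}]ᵀ = Q·[a_{n−1}, a_{n−2}]ᵀ, so [a_5, a_4]ᵀ = Q⁴·[a_1, a_0]ᵀ.
Q⁴ = [[31, -30], [15, -14]], giving [a_5, a_4]ᵀ = [[-213], [-101]].

-213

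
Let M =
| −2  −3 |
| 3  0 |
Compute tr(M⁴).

34

M² = [[−5, 6], [−6, −9]]
M³ = [[28, 15], [−15, 18]]
M⁴ = [[−11, −84], [84, 45]]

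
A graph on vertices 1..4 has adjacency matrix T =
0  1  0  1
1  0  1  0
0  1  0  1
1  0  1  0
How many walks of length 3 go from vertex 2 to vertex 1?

The number of length-3 walks from vertex 2 to vertex 1 is entry (2,1) of T³, where T is the adjacency matrix.
T² = [[2, 0, 2, 0], [0, 2, 0, 2], [2, 0, 2, 0], [0, 2, 0, 2]]
T³ = [[0, 4, 0, 4], [4, 0, 4, 0], [0, 4, 0, 4], [4, 0, 4, 0]]

4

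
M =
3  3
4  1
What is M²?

[[21, 12], [16, 13]]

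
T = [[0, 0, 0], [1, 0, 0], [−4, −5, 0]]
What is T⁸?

T is strictly triangular, hence nilpotent: T³ = 0, so T⁸ = 0.

[[0, 0, 0], [0, 0, 0], [0, 0, 0]]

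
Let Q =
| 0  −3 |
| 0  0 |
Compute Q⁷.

Q is strictly triangular, hence nilpotent: Q² = 0, so Q⁷ = 0.

[[0, 0], [0, 0]]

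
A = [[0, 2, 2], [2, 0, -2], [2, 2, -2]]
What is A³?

A² = [[8, 4, -8], [-4, 0, 8], [0, 0, 4]]
A³ = [[-8, 0, 24], [16, 8, -24], [8, 8, -8]]

[[-8, 0, 24], [16, 8, -24], [8, 8, -8]]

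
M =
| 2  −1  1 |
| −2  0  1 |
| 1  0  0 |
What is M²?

[[7, −2, 1], [−3, 2, −2], [2, −1, 1]]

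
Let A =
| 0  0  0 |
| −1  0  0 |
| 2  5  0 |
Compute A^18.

[[0, 0, 0], [0, 0, 0], [0, 0, 0]]

A is strictly triangular, hence nilpotent: A^3 = 0, so A^18 = 0.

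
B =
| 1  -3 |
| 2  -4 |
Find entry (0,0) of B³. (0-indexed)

13

B² = [[-5, 9], [-6, 10]]
B³ = [[13, -21], [14, -22]]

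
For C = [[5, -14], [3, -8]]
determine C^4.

tr C = -3 and det C = 2, so the characteristic polynomial is λ² − (-3)λ + (2) with roots -2 and -1.
Eigenvectors give P = [[-2, 7], [-1, 3]] with P⁻¹ = [[3, -7], [1, -2]], and C = P·diag(-2, -1)·P⁻¹.
Then C^4 = P·diag(16, 1)·P⁻¹ = [[-32, 7], [-16, 3]] · [[3, -7], [1, -2]] = [[-89, 210], [-45, 106]].

[[-89, 210], [-45, 106]]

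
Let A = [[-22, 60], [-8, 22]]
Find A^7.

tr A = 0 and det A = -4, so the characteristic polynomial is λ² − (0)λ + (-4) with roots -2 and 2.
Eigenvectors give P = [[3, -5], [1, -2]] with P⁻¹ = [[2, -5], [1, -3]], and A = P·diag(-2, 2)·P⁻¹.
Then A^7 = P·diag(-128, 128)·P⁻¹ = [[-384, -640], [-128, -256]] · [[2, -5], [1, -3]] = [[-1408, 3840], [-512, 1408]].

[[-1408, 3840], [-512, 1408]]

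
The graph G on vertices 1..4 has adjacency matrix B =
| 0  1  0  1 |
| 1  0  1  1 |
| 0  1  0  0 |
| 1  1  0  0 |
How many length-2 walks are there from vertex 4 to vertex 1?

The number of length-2 walks from vertex 4 to vertex 1 is entry (4,1) of B², where B is the adjacency matrix.
B² = [[2, 1, 1, 1], [1, 3, 0, 1], [1, 0, 1, 1], [1, 1, 1, 2]]

1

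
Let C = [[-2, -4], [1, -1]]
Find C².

[[0, 12], [-3, -3]]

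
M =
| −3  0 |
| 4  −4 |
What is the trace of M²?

25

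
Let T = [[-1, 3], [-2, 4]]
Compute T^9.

tr T = 3 and det T = 2, so the characteristic polynomial is λ² − (3)λ + (2) with roots 2 and 1.
Eigenvectors give P = [[1, 3], [1, 2]] with P⁻¹ = [[-2, 3], [1, -1]], and T = P·diag(2, 1)·P⁻¹.
Then T^9 = P·diag(512, 1)·P⁻¹ = [[512, 3], [512, 2]] · [[-2, 3], [1, -1]] = [[-1021, 1533], [-1022, 1534]].

[[-1021, 1533], [-1022, 1534]]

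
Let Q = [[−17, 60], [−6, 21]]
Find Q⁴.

tr Q = 4 and det Q = 3, so the characteristic polynomial is λ² − (4)λ + (3) with roots 1 and 3.
Eigenvectors give P = [[10, 3], [3, 1]] with P⁻¹ = [[1, −3], [−3, 10]], and Q = P·diag(1, 3)·P⁻¹.
Then Q⁴ = P·diag(1, 81)·P⁻¹ = [[10, 243], [3, 81]] · [[1, −3], [−3, 10]] = [[−719, 2400], [−240, 801]].

[[−719, 2400], [−240, 801]]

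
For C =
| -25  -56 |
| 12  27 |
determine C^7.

tr C = 2 and det C = -3, so the characteristic polynomial is λ² − (2)λ + (-3) with roots 3 and -1.
Eigenvectors give P = [[-2, 7], [1, -3]] with P⁻¹ = [[3, 7], [1, 2]], and C = P·diag(3, -1)·P⁻¹.
Then C^7 = P·diag(2187, -1)·P⁻¹ = [[-4374, -7], [2187, 3]] · [[3, 7], [1, 2]] = [[-13129, -30632], [6564, 15315]].

[[-13129, -30632], [6564, 15315]]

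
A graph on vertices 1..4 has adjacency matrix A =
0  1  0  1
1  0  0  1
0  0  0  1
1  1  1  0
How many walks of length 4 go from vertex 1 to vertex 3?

The number of length-4 walks from vertex 1 to vertex 3 is entry (1,3) of A^4, where A is the adjacency matrix.
A^2 = [[2, 1, 1, 1], [1, 2, 1, 1], [1, 1, 1, 0], [1, 1, 0, 3]]
A^3 = [[2, 3, 1, 4], [3, 2, 1, 4], [1, 1, 0, 3], [4, 4, 3, 2]]
A^4 = [[7, 6, 4, 6], [6, 7, 4, 6], [4, 4, 3, 2], [6, 6, 2, 11]]

4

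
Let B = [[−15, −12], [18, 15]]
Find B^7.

[[−10935, −8748], [13122, 10935]]

tr B = 0 and det B = −9, so the characteristic polynomial is λ² − (0)λ + (−9) with roots −3 and 3.
Eigenvectors give P = [[−1, −2], [1, 3]] with P⁻¹ = [[−3, −2], [1, 1]], and B = P·diag(−3, 3)·P⁻¹.
Then B^7 = P·diag(−2187, 2187)·P⁻¹ = [[2187, −4374], [−2187, 6561]] · [[−3, −2], [1, 1]] = [[−10935, −8748], [13122, 10935]].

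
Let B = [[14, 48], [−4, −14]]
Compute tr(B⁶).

128

tr B = 0 and det B = −4, so the characteristic polynomial is λ² − (0)λ + (−4) with roots 2 and −2.
Eigenvectors give P = [[4, −3], [−1, 1]] with P⁻¹ = [[1, 3], [1, 4]], and B = P·diag(2, −2)·P⁻¹.
Then B⁶ = P·diag(64, 64)·P⁻¹ = [[256, −192], [−64, 64]] · [[1, 3], [1, 4]] = [[64, 0], [0, 64]].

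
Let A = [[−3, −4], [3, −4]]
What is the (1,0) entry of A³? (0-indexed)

75

A² = [[−3, 28], [−21, 4]]
A³ = [[93, −100], [75, 68]]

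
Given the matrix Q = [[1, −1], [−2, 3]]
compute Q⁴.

[[41, −56], [−112, 153]]

Q² = [[3, −4], [−8, 11]]
Q³ = [[11, −15], [−30, 41]]
Q⁴ = [[41, −56], [−112, 153]]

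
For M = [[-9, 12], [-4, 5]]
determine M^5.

[[-969, 1452], [-484, 725]]

tr M = -4 and det M = 3, so the characteristic polynomial is λ² − (-4)λ + (3) with roots -1 and -3.
Eigenvectors give P = [[-3, 2], [-2, 1]] with P⁻¹ = [[1, -2], [2, -3]], and M = P·diag(-1, -3)·P⁻¹.
Then M^5 = P·diag(-1, -243)·P⁻¹ = [[3, -486], [2, -243]] · [[1, -2], [2, -3]] = [[-969, 1452], [-484, 725]].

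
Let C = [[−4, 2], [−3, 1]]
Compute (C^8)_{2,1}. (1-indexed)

tr C = −3 and det C = 2, so the characteristic polynomial is λ² − (−3)λ + (2) with roots −1 and −2.
Eigenvectors give P = [[−2, 1], [−3, 1]] with P⁻¹ = [[1, −1], [3, −2]], and C = P·diag(−1, −2)·P⁻¹.
Then C^8 = P·diag(1, 256)·P⁻¹ = [[−2, 256], [−3, 256]] · [[1, −1], [3, −2]] = [[766, −510], [765, −509]].

765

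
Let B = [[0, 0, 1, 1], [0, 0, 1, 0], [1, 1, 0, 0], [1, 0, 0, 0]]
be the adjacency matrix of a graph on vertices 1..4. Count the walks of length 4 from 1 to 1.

The number of length-4 walks from vertex 1 to vertex 1 is entry (1,1) of B⁴, where B is the adjacency matrix.
B² = [[2, 1, 0, 0], [1, 1, 0, 0], [0, 0, 2, 1], [0, 0, 1, 1]]
B³ = [[0, 0, 3, 2], [0, 0, 2, 1], [3, 2, 0, 0], [2, 1, 0, 0]]
B⁴ = [[5, 3, 0, 0], [3, 2, 0, 0], [0, 0, 5, 3], [0, 0, 3, 2]]

5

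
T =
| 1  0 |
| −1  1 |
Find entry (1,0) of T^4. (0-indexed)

−4

T = I + N where N = [[0, 0], [−1, 0]] is strictly lower-triangular, so N^2 = 0.
(I + N)^4 = I + 4·N = [[1, 0], [−4, 1]].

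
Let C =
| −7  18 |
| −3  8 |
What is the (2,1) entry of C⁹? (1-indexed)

tr C = 1 and det C = −2, so the characteristic polynomial is λ² − (1)λ + (−2) with roots 2 and −1.
Eigenvectors give P = [[−2, 3], [−1, 1]] with P⁻¹ = [[1, −3], [1, −2]], and C = P·diag(2, −1)·P⁻¹.
Then C⁹ = P·diag(512, −1)·P⁻¹ = [[−1024, −3], [−512, −1]] · [[1, −3], [1, −2]] = [[−1027, 3078], [−513, 1538]].

−513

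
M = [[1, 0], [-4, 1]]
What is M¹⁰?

M = I + N where N = [[0, 0], [-4, 0]] is strictly lower-triangular, so N² = 0.
(I + N)¹⁰ = I + 10·N = [[1, 0], [-40, 1]].

[[1, 0], [-40, 1]]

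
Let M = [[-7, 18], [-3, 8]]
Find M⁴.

tr M = 1 and det M = -2, so the characteristic polynomial is λ² − (1)λ + (-2) with roots -1 and 2.
Eigenvectors give P = [[-3, 2], [-1, 1]] with P⁻¹ = [[-1, 2], [-1, 3]], and M = P·diag(-1, 2)·P⁻¹.
Then M⁴ = P·diag(1, 16)·P⁻¹ = [[-3, 32], [-1, 16]] · [[-1, 2], [-1, 3]] = [[-29, 90], [-15, 46]].

[[-29, 90], [-15, 46]]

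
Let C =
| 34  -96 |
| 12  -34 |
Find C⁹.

[[8704, -24576], [3072, -8704]]

tr C = 0 and det C = -4, so the characteristic polynomial is λ² − (0)λ + (-4) with roots 2 and -2.
Eigenvectors give P = [[3, -8], [1, -3]] with P⁻¹ = [[3, -8], [1, -3]], and C = P·diag(2, -2)·P⁻¹.
Then C⁹ = P·diag(512, -512)·P⁻¹ = [[1536, 4096], [512, 1536]] · [[3, -8], [1, -3]] = [[8704, -24576], [3072, -8704]].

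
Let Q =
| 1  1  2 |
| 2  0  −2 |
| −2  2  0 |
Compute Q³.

Q² = [[−1, 5, 0], [6, −2, 4], [2, −2, −8]]
Q³ = [[9, −1, −12], [−6, 14, 16], [14, −14, 8]]

[[9, −1, −12], [−6, 14, 16], [14, −14, 8]]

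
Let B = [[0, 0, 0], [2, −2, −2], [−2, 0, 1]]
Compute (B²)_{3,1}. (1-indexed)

−2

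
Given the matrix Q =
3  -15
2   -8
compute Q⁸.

tr Q = -5 and det Q = 6, so the characteristic polynomial is λ² − (-5)λ + (6) with roots -2 and -3.
Eigenvectors give P = [[3, -5], [1, -2]] with P⁻¹ = [[2, -5], [1, -3]], and Q = P·diag(-2, -3)·P⁻¹.
Then Q⁸ = P·diag(256, 6561)·P⁻¹ = [[768, -32805], [256, -13122]] · [[2, -5], [1, -3]] = [[-31269, 94575], [-12610, 38086]].

[[-31269, 94575], [-12610, 38086]]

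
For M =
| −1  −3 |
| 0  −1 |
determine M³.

[[−1, −9], [0, −1]]

M² = [[1, 6], [0, 1]]
M³ = [[−1, −9], [0, −1]]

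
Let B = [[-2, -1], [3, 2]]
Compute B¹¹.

[[-2, -1], [3, 2]]

B² = I (check: tr B = 0 and det B = -1), so B¹¹ = B since 11 is odd.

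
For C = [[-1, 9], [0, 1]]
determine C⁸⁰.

C² = I (check: tr C = 0 and det C = -1), so C⁸⁰ = I since 80 is even.

[[1, 0], [0, 1]]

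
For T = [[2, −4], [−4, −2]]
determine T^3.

T^2 = [[20, 0], [0, 20]]
T^3 = [[40, −80], [−80, −40]]

[[40, −80], [−80, −40]]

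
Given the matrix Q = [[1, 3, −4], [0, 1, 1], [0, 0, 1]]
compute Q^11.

Q = I + N where N = [[0, 3, −4], [0, 0, 1], [0, 0, 0]] is strictly upper-triangular, so N^3 = 0.
(I + N)^11 = I + 11·N + 55·N^2 = [[1, 33, 121], [0, 1, 11], [0, 0, 1]].

[[1, 33, 121], [0, 1, 11], [0, 0, 1]]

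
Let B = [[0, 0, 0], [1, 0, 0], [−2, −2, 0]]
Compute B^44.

B is strictly triangular, hence nilpotent: B^3 = 0, so B^44 = 0.

[[0, 0, 0], [0, 0, 0], [0, 0, 0]]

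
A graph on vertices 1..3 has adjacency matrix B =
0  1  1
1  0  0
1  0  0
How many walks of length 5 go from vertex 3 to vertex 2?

The number of length-5 walks from vertex 3 to vertex 2 is entry (3,2) of B⁵, where B is the adjacency matrix.
B² = [[2, 0, 0], [0, 1, 1], [0, 1, 1]]
B³ = [[0, 2, 2], [2, 0, 0], [2, 0, 0]]
B⁴ = [[4, 0, 0], [0, 2, 2], [0, 2, 2]]
B⁵ = [[0, 4, 4], [4, 0, 0], [4, 0, 0]]

0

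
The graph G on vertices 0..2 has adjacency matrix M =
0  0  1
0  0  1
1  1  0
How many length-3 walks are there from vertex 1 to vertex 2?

The number of length-3 walks from vertex 1 to vertex 2 is entry (1,2) of M^3, where M is the adjacency matrix.
M^2 = [[1, 1, 0], [1, 1, 0], [0, 0, 2]]
M^3 = [[0, 0, 2], [0, 0, 2], [2, 2, 0]]

2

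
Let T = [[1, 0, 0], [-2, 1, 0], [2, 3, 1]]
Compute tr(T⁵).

T = I + N where N = [[0, 0, 0], [-2, 0, 0], [2, 3, 0]] is strictly lower-triangular, so N³ = 0.
(I + N)⁵ = I + 5·N + 10·N² = [[1, 0, 0], [-10, 1, 0], [-50, 15, 1]].

3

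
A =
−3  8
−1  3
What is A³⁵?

[[−3, 8], [−1, 3]]

A² = I (check: tr A = 0 and det A = −1), so A³⁵ = A since 35 is odd.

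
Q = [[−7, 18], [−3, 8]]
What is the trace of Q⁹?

511

tr Q = 1 and det Q = −2, so the characteristic polynomial is λ² − (1)λ + (−2) with roots −1 and 2.
Eigenvectors give P = [[−3, 2], [−1, 1]] with P⁻¹ = [[−1, 2], [−1, 3]], and Q = P·diag(−1, 2)·P⁻¹.
Then Q⁹ = P·diag(−1, 512)·P⁻¹ = [[3, 1024], [1, 512]] · [[−1, 2], [−1, 3]] = [[−1027, 3078], [−513, 1538]].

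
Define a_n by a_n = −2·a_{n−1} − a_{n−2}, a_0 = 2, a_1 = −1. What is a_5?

3

With companion matrix T = [[−2, −1], [1, 0]], [a_n, a_{n−1}]ᵀ = T·[a_{n−1}, a_{n−2}]ᵀ, so [a_5, a_4]ᵀ = T⁴·[a_1, a_0]ᵀ.
T⁴ = [[5, 4], [−4, −3]], giving [a_5, a_4]ᵀ = [[3], [−2]].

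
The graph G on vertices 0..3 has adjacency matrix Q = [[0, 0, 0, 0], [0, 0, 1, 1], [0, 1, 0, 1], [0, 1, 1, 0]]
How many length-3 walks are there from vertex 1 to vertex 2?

3

The number of length-3 walks from vertex 1 to vertex 2 is entry (1,2) of Q³, where Q is the adjacency matrix.
Q² = [[0, 0, 0, 0], [0, 2, 1, 1], [0, 1, 2, 1], [0, 1, 1, 2]]
Q³ = [[0, 0, 0, 0], [0, 2, 3, 3], [0, 3, 2, 3], [0, 3, 3, 2]]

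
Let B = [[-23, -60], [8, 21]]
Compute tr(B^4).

tr B = -2 and det B = -3, so the characteristic polynomial is λ² − (-2)λ + (-3) with roots 1 and -3.
Eigenvectors give P = [[-5, -3], [2, 1]] with P⁻¹ = [[1, 3], [-2, -5]], and B = P·diag(1, -3)·P⁻¹.
Then B^4 = P·diag(1, 81)·P⁻¹ = [[-5, -243], [2, 81]] · [[1, 3], [-2, -5]] = [[481, 1200], [-160, -399]].

82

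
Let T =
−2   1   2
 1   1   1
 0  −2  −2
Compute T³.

[[−15, 14, 19], [2, −3, −4], [6, −4, −6]]

T² = [[5, −5, −7], [−1, 0, 1], [−2, 2, 2]]
T³ = [[−15, 14, 19], [2, −3, −4], [6, −4, −6]]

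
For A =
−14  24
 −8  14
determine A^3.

[[−56, 96], [−32, 56]]

tr A = 0 and det A = −4, so the characteristic polynomial is λ² − (0)λ + (−4) with roots 2 and −2.
Eigenvectors give P = [[−3, 2], [−2, 1]] with P⁻¹ = [[1, −2], [2, −3]], and A = P·diag(2, −2)·P⁻¹.
Then A^3 = P·diag(8, −8)·P⁻¹ = [[−24, −16], [−16, −8]] · [[1, −2], [2, −3]] = [[−56, 96], [−32, 56]].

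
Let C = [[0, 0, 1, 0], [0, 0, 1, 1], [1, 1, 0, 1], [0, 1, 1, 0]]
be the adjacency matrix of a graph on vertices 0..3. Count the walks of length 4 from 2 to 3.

The number of length-4 walks from vertex 2 to vertex 3 is entry (2,3) of C⁴, where C is the adjacency matrix.
C² = [[1, 1, 0, 1], [1, 2, 1, 1], [0, 1, 3, 1], [1, 1, 1, 2]]
C³ = [[0, 1, 3, 1], [1, 2, 4, 3], [3, 4, 2, 4], [1, 3, 4, 2]]
C⁴ = [[3, 4, 2, 4], [4, 7, 6, 6], [2, 6, 11, 6], [4, 6, 6, 7]]

6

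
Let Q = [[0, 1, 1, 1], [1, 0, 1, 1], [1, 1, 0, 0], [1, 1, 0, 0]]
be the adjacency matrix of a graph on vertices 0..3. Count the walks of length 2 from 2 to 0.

The number of length-2 walks from vertex 2 to vertex 0 is entry (2,0) of Q², where Q is the adjacency matrix.
Q² = [[3, 2, 1, 1], [2, 3, 1, 1], [1, 1, 2, 2], [1, 1, 2, 2]]

1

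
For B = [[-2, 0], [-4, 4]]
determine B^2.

[[4, 0], [-8, 16]]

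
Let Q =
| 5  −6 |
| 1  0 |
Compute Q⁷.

[[6305, −12354], [2059, −3990]]

tr Q = 5 and det Q = 6, so the characteristic polynomial is λ² − (5)λ + (6) with roots 2 and 3.
Eigenvectors give P = [[−2, 3], [−1, 1]] with P⁻¹ = [[1, −3], [1, −2]], and Q = P·diag(2, 3)·P⁻¹.
Then Q⁷ = P·diag(128, 2187)·P⁻¹ = [[−256, 6561], [−128, 2187]] · [[1, −3], [1, −2]] = [[6305, −12354], [2059, −3990]].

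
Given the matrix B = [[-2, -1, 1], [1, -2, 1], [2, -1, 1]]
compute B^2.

[[5, 3, -2], [-2, 2, 0], [-3, -1, 2]]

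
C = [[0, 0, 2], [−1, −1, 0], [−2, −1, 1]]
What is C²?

[[−4, −2, 2], [1, 1, −2], [−1, 0, −3]]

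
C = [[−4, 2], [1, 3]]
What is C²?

[[18, −2], [−1, 11]]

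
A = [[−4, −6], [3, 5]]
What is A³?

tr A = 1 and det A = −2, so the characteristic polynomial is λ² − (1)λ + (−2) with roots 2 and −1.
Eigenvectors give P = [[−1, 2], [1, −1]] with P⁻¹ = [[1, 2], [1, 1]], and A = P·diag(2, −1)·P⁻¹.
Then A³ = P·diag(8, −1)·P⁻¹ = [[−8, −2], [8, 1]] · [[1, 2], [1, 1]] = [[−10, −18], [9, 17]].

[[−10, −18], [9, 17]]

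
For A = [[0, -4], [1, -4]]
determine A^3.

[[16, -48], [12, -32]]

A^2 = [[-4, 16], [-4, 12]]
A^3 = [[16, -48], [12, -32]]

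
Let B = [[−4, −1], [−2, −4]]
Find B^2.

[[18, 8], [16, 18]]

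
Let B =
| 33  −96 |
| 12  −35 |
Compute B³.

tr B = −2 and det B = −3, so the characteristic polynomial is λ² − (−2)λ + (−3) with roots −3 and 1.
Eigenvectors give P = [[−8, 3], [−3, 1]] with P⁻¹ = [[1, −3], [3, −8]], and B = P·diag(−3, 1)·P⁻¹.
Then B³ = P·diag(−27, 1)·P⁻¹ = [[216, 3], [81, 1]] · [[1, −3], [3, −8]] = [[225, −672], [84, −251]].

[[225, −672], [84, −251]]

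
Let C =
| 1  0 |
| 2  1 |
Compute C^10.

[[1, 0], [20, 1]]

C = I + N where N = [[0, 0], [2, 0]] is strictly lower-triangular, so N^2 = 0.
(I + N)^10 = I + 10·N = [[1, 0], [20, 1]].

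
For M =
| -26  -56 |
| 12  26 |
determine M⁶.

tr M = 0 and det M = -4, so the characteristic polynomial is λ² − (0)λ + (-4) with roots -2 and 2.
Eigenvectors give P = [[7, -2], [-3, 1]] with P⁻¹ = [[1, 2], [3, 7]], and M = P·diag(-2, 2)·P⁻¹.
Then M⁶ = P·diag(64, 64)·P⁻¹ = [[448, -128], [-192, 64]] · [[1, 2], [3, 7]] = [[64, 0], [0, 64]].

[[64, 0], [0, 64]]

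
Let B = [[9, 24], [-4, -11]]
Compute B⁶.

tr B = -2 and det B = -3, so the characteristic polynomial is λ² − (-2)λ + (-3) with roots 1 and -3.
Eigenvectors give P = [[-3, 2], [1, -1]] with P⁻¹ = [[-1, -2], [-1, -3]], and B = P·diag(1, -3)·P⁻¹.
Then B⁶ = P·diag(1, 729)·P⁻¹ = [[-3, 1458], [1, -729]] · [[-1, -2], [-1, -3]] = [[-1455, -4368], [728, 2185]].

[[-1455, -4368], [728, 2185]]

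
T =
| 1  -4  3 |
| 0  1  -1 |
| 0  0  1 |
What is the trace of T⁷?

T = I + N where N = [[0, -4, 3], [0, 0, -1], [0, 0, 0]] is strictly upper-triangular, so N³ = 0.
(I + N)⁷ = I + 7·N + 21·N² = [[1, -28, 105], [0, 1, -7], [0, 0, 1]].

3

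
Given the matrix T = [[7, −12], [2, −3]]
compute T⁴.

[[241, −480], [80, −159]]

tr T = 4 and det T = 3, so the characteristic polynomial is λ² − (4)λ + (3) with roots 3 and 1.
Eigenvectors give P = [[3, −2], [1, −1]] with P⁻¹ = [[1, −2], [1, −3]], and T = P·diag(3, 1)·P⁻¹.
Then T⁴ = P·diag(81, 1)·P⁻¹ = [[243, −2], [81, −1]] · [[1, −2], [1, −3]] = [[241, −480], [80, −159]].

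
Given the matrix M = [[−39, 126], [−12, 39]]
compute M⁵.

[[−3159, 10206], [−972, 3159]]

tr M = 0 and det M = −9, so the characteristic polynomial is λ² − (0)λ + (−9) with roots 3 and −3.
Eigenvectors give P = [[3, 7], [1, 2]] with P⁻¹ = [[−2, 7], [1, −3]], and M = P·diag(3, −3)·P⁻¹.
Then M⁵ = P·diag(243, −243)·P⁻¹ = [[729, −1701], [243, −486]] · [[−2, 7], [1, −3]] = [[−3159, 10206], [−972, 3159]].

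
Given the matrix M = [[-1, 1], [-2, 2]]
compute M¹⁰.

M² = M (a projection; rank 1, trace 1), so M¹⁰ = M.

[[-1, 1], [-2, 2]]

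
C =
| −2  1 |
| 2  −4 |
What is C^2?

[[6, −6], [−12, 18]]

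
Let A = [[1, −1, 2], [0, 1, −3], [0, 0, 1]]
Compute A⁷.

[[1, −7, 77], [0, 1, −21], [0, 0, 1]]

A = I + N where N = [[0, −1, 2], [0, 0, −3], [0, 0, 0]] is strictly upper-triangular, so N³ = 0.
(I + N)⁷ = I + 7·N + 21·N² = [[1, −7, 77], [0, 1, −21], [0, 0, 1]].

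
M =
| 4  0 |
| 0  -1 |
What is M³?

M² = [[16, 0], [0, 1]]
M³ = [[64, 0], [0, -1]]

[[64, 0], [0, -1]]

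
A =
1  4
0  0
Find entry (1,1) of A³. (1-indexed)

A² = [[1, 4], [0, 0]]
A³ = [[1, 4], [0, 0]]

1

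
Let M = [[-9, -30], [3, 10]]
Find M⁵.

[[-9, -30], [3, 10]]

M² = M (a projection; rank 1, trace 1), so M⁵ = M.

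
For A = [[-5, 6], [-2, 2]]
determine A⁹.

tr A = -3 and det A = 2, so the characteristic polynomial is λ² − (-3)λ + (2) with roots -1 and -2.
Eigenvectors give P = [[3, 2], [2, 1]] with P⁻¹ = [[-1, 2], [2, -3]], and A = P·diag(-1, -2)·P⁻¹.
Then A⁹ = P·diag(-1, -512)·P⁻¹ = [[-3, -1024], [-2, -512]] · [[-1, 2], [2, -3]] = [[-2045, 3066], [-1022, 1532]].

[[-2045, 3066], [-1022, 1532]]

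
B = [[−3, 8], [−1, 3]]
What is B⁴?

B² = I (check: tr B = 0 and det B = −1), so B⁴ = I since 4 is even.

[[1, 0], [0, 1]]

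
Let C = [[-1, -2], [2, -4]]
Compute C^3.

C^2 = [[-3, 10], [-10, 12]]
C^3 = [[23, -34], [34, -28]]

[[23, -34], [34, -28]]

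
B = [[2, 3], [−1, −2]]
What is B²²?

B² = I (check: tr B = 0 and det B = −1), so B²² = I since 22 is even.

[[1, 0], [0, 1]]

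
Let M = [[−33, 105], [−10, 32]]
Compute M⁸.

[[44391, −132405], [12610, −37574]]

tr M = −1 and det M = −6, so the characteristic polynomial is λ² − (−1)λ + (−6) with roots −3 and 2.
Eigenvectors give P = [[−7, 3], [−2, 1]] with P⁻¹ = [[−1, 3], [−2, 7]], and M = P·diag(−3, 2)·P⁻¹.
Then M⁸ = P·diag(6561, 256)·P⁻¹ = [[−45927, 768], [−13122, 256]] · [[−1, 3], [−2, 7]] = [[44391, −132405], [12610, −37574]].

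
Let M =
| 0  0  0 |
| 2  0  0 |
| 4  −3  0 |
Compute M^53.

M is strictly triangular, hence nilpotent: M^3 = 0, so M^53 = 0.

[[0, 0, 0], [0, 0, 0], [0, 0, 0]]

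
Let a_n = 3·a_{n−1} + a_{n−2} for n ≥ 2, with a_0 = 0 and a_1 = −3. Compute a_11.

With companion matrix C = [[3, 1], [1, 0]], [a_n, a_{n−1}]ᵀ = C·[a_{n−1}, a_{n−2}]ᵀ, so [a_11, a_10]ᵀ = C¹⁰·[a_1, a_0]ᵀ.
C¹⁰ = [[141481, 42837], [42837, 12970]], giving [a_11, a_10]ᵀ = [[−424443], [−128511]].

−424443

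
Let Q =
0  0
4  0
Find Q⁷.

Q is strictly triangular, hence nilpotent: Q² = 0, so Q⁷ = 0.

[[0, 0], [0, 0]]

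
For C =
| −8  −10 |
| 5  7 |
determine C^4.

[[146, 130], [−65, −49]]

tr C = −1 and det C = −6, so the characteristic polynomial is λ² − (−1)λ + (−6) with roots 2 and −3.
Eigenvectors give P = [[−1, −2], [1, 1]] with P⁻¹ = [[1, 2], [−1, −1]], and C = P·diag(2, −3)·P⁻¹.
Then C^4 = P·diag(16, 81)·P⁻¹ = [[−16, −162], [16, 81]] · [[1, 2], [−1, −1]] = [[146, 130], [−65, −49]].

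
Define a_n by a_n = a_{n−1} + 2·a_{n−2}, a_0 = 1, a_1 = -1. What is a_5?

-1

With companion matrix M = [[1, 2], [1, 0]], [a_n, a_{n−1}]ᵀ = M·[a_{n−1}, a_{n−2}]ᵀ, so [a_5, a_4]ᵀ = M^4·[a_1, a_0]ᵀ.
M^4 = [[11, 10], [5, 6]], giving [a_5, a_4]ᵀ = [[-1], [1]].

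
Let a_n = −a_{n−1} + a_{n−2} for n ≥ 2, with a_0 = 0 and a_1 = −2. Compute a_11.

−178

With companion matrix B = [[−1, 1], [1, 0]], [a_n, a_{n−1}]ᵀ = B·[a_{n−1}, a_{n−2}]ᵀ, so [a_11, a_10]ᵀ = B¹⁰·[a_1, a_0]ᵀ.
B¹⁰ = [[89, −55], [−55, 34]], giving [a_11, a_10]ᵀ = [[−178], [110]].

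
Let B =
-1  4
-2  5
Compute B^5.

[[-241, 484], [-242, 485]]

tr B = 4 and det B = 3, so the characteristic polynomial is λ² − (4)λ + (3) with roots 3 and 1.
Eigenvectors give P = [[1, -2], [1, -1]] with P⁻¹ = [[-1, 2], [-1, 1]], and B = P·diag(3, 1)·P⁻¹.
Then B^5 = P·diag(243, 1)·P⁻¹ = [[243, -2], [243, -1]] · [[-1, 2], [-1, 1]] = [[-241, 484], [-242, 485]].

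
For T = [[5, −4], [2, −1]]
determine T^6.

tr T = 4 and det T = 3, so the characteristic polynomial is λ² − (4)λ + (3) with roots 3 and 1.
Eigenvectors give P = [[2, −1], [1, −1]] with P⁻¹ = [[1, −1], [1, −2]], and T = P·diag(3, 1)·P⁻¹.
Then T^6 = P·diag(729, 1)·P⁻¹ = [[1458, −1], [729, −1]] · [[1, −1], [1, −2]] = [[1457, −1456], [728, −727]].

[[1457, −1456], [728, −727]]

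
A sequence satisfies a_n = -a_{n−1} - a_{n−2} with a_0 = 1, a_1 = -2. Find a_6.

1

With companion matrix C = [[-1, -1], [1, 0]], [a_n, a_{n−1}]ᵀ = C·[a_{n−1}, a_{n−2}]ᵀ, so [a_6, a_5]ᵀ = C^5·[a_1, a_0]ᵀ.
C^5 = [[0, 1], [-1, -1]], giving [a_6, a_5]ᵀ = [[1], [1]].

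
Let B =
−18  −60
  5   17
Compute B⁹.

[[−80268, −242340], [20195, 61097]]

tr B = −1 and det B = −6, so the characteristic polynomial is λ² − (−1)λ + (−6) with roots 2 and −3.
Eigenvectors give P = [[−3, 4], [1, −1]] with P⁻¹ = [[1, 4], [1, 3]], and B = P·diag(2, −3)·P⁻¹.
Then B⁹ = P·diag(512, −19683)·P⁻¹ = [[−1536, −78732], [512, 19683]] · [[1, 4], [1, 3]] = [[−80268, −242340], [20195, 61097]].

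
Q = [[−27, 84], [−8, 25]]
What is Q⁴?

tr Q = −2 and det Q = −3, so the characteristic polynomial is λ² − (−2)λ + (−3) with roots −3 and 1.
Eigenvectors give P = [[−7, −3], [−2, −1]] with P⁻¹ = [[−1, 3], [2, −7]], and Q = P·diag(−3, 1)·P⁻¹.
Then Q⁴ = P·diag(81, 1)·P⁻¹ = [[−567, −3], [−162, −1]] · [[−1, 3], [2, −7]] = [[561, −1680], [160, −479]].

[[561, −1680], [160, −479]]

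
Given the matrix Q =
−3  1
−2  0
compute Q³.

[[−15, 7], [−14, 6]]

tr Q = −3 and det Q = 2, so the characteristic polynomial is λ² − (−3)λ + (2) with roots −1 and −2.
Eigenvectors give P = [[−1, 1], [−2, 1]] with P⁻¹ = [[1, −1], [2, −1]], and Q = P·diag(−1, −2)·P⁻¹.
Then Q³ = P·diag(−1, −8)·P⁻¹ = [[1, −8], [2, −8]] · [[1, −1], [2, −1]] = [[−15, 7], [−14, 6]].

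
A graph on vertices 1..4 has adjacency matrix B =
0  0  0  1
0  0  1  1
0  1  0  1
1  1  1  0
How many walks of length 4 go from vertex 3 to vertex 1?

The number of length-4 walks from vertex 3 to vertex 1 is entry (3,1) of B^4, where B is the adjacency matrix.
B^2 = [[1, 1, 1, 0], [1, 2, 1, 1], [1, 1, 2, 1], [0, 1, 1, 3]]
B^3 = [[0, 1, 1, 3], [1, 2, 3, 4], [1, 3, 2, 4], [3, 4, 4, 2]]
B^4 = [[3, 4, 4, 2], [4, 7, 6, 6], [4, 6, 7, 6], [2, 6, 6, 11]]

4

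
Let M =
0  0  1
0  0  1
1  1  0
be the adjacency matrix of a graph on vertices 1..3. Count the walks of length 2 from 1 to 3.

0

The number of length-2 walks from vertex 1 to vertex 3 is entry (1,3) of M², where M is the adjacency matrix.
M² = [[1, 1, 0], [1, 1, 0], [0, 0, 2]]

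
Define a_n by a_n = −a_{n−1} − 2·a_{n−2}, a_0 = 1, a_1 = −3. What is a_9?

45

With companion matrix T = [[−1, −2], [1, 0]], [a_n, a_{n−1}]ᵀ = T·[a_{n−1}, a_{n−2}]ᵀ, so [a_9, a_8]ᵀ = T⁸·[a_1, a_0]ᵀ.
T⁸ = [[−17, −6], [3, −14]], giving [a_9, a_8]ᵀ = [[45], [−23]].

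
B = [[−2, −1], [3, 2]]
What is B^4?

[[1, 0], [0, 1]]

B² = I (check: tr B = 0 and det B = −1), so B^4 = I since 4 is even.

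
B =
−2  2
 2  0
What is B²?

[[8, −4], [−4, 4]]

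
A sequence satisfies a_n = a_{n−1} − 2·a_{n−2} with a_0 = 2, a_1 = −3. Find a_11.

−25

With companion matrix M = [[1, −2], [1, 0]], [a_n, a_{n−1}]ᵀ = M·[a_{n−1}, a_{n−2}]ᵀ, so [a_11, a_10]ᵀ = M¹⁰·[a_1, a_0]ᵀ.
M¹⁰ = [[23, 22], [−11, 34]], giving [a_11, a_10]ᵀ = [[−25], [101]].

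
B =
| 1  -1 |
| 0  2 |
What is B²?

[[1, -3], [0, 4]]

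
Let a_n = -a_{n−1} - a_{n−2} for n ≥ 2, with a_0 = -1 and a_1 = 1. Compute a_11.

0

With companion matrix T = [[-1, -1], [1, 0]], [a_n, a_{n−1}]ᵀ = T·[a_{n−1}, a_{n−2}]ᵀ, so [a_11, a_10]ᵀ = T¹⁰·[a_1, a_0]ᵀ.
T¹⁰ = [[-1, -1], [1, 0]], giving [a_11, a_10]ᵀ = [[0], [1]].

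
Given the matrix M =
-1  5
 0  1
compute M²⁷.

[[-1, 5], [0, 1]]

M² = I (check: tr M = 0 and det M = -1), so M²⁷ = M since 27 is odd.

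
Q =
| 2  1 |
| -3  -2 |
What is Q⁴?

[[1, 0], [0, 1]]

Q² = I (check: tr Q = 0 and det Q = -1), so Q⁴ = I since 4 is even.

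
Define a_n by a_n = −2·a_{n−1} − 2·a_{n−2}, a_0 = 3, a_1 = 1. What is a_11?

224

With companion matrix C = [[−2, −2], [1, 0]], [a_n, a_{n−1}]ᵀ = C·[a_{n−1}, a_{n−2}]ᵀ, so [a_11, a_10]ᵀ = C^10·[a_1, a_0]ᵀ.
C^10 = [[32, 64], [−32, −32]], giving [a_11, a_10]ᵀ = [[224], [−128]].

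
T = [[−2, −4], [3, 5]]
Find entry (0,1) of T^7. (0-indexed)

−508

tr T = 3 and det T = 2, so the characteristic polynomial is λ² − (3)λ + (2) with roots 2 and 1.
Eigenvectors give P = [[−1, 4], [1, −3]] with P⁻¹ = [[3, 4], [1, 1]], and T = P·diag(2, 1)·P⁻¹.
Then T^7 = P·diag(128, 1)·P⁻¹ = [[−128, 4], [128, −3]] · [[3, 4], [1, 1]] = [[−380, −508], [381, 509]].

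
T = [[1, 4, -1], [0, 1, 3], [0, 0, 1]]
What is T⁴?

T = I + N where N = [[0, 4, -1], [0, 0, 3], [0, 0, 0]] is strictly upper-triangular, so N³ = 0.
(I + N)⁴ = I + 4·N + 6·N² = [[1, 16, 68], [0, 1, 12], [0, 0, 1]].

[[1, 16, 68], [0, 1, 12], [0, 0, 1]]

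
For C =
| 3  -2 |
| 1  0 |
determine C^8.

[[511, -510], [255, -254]]

tr C = 3 and det C = 2, so the characteristic polynomial is λ² − (3)λ + (2) with roots 2 and 1.
Eigenvectors give P = [[-2, -1], [-1, -1]] with P⁻¹ = [[-1, 1], [1, -2]], and C = P·diag(2, 1)·P⁻¹.
Then C^8 = P·diag(256, 1)·P⁻¹ = [[-512, -1], [-256, -1]] · [[-1, 1], [1, -2]] = [[511, -510], [255, -254]].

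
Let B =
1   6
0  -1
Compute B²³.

B² = I (check: tr B = 0 and det B = -1), so B²³ = B since 23 is odd.

[[1, 6], [0, -1]]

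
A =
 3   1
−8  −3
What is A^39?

A² = I (check: tr A = 0 and det A = −1), so A^39 = A since 39 is odd.

[[3, 1], [−8, −3]]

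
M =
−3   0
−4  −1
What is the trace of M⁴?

82

M² = [[9, 0], [16, 1]]
M³ = [[−27, 0], [−52, −1]]
M⁴ = [[81, 0], [160, 1]]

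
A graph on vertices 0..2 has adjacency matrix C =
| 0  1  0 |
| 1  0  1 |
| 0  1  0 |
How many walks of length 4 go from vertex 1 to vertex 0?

The number of length-4 walks from vertex 1 to vertex 0 is entry (1,0) of C⁴, where C is the adjacency matrix.
C² = [[1, 0, 1], [0, 2, 0], [1, 0, 1]]
C³ = [[0, 2, 0], [2, 0, 2], [0, 2, 0]]
C⁴ = [[2, 0, 2], [0, 4, 0], [2, 0, 2]]

0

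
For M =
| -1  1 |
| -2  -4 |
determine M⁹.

tr M = -5 and det M = 6, so the characteristic polynomial is λ² − (-5)λ + (6) with roots -3 and -2.
Eigenvectors give P = [[1, -1], [-2, 1]] with P⁻¹ = [[-1, -1], [-2, -1]], and M = P·diag(-3, -2)·P⁻¹.
Then M⁹ = P·diag(-19683, -512)·P⁻¹ = [[-19683, 512], [39366, -512]] · [[-1, -1], [-2, -1]] = [[18659, 19171], [-38342, -38854]].

[[18659, 19171], [-38342, -38854]]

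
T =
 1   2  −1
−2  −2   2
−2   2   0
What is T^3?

[[1, 12, −7], [−6, −16, 10], [−2, 16, −10]]

T^2 = [[−1, −4, 3], [−2, 4, −2], [−6, −8, 6]]
T^3 = [[1, 12, −7], [−6, −16, 10], [−2, 16, −10]]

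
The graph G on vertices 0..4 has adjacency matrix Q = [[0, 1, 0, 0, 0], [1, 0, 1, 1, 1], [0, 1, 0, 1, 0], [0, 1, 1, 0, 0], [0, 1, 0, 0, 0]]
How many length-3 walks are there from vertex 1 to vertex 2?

5

The number of length-3 walks from vertex 1 to vertex 2 is entry (1,2) of Q^3, where Q is the adjacency matrix.
Q^2 = [[1, 0, 1, 1, 1], [0, 4, 1, 1, 0], [1, 1, 2, 1, 1], [1, 1, 1, 2, 1], [1, 0, 1, 1, 1]]
Q^3 = [[0, 4, 1, 1, 0], [4, 2, 5, 5, 4], [1, 5, 2, 3, 1], [1, 5, 3, 2, 1], [0, 4, 1, 1, 0]]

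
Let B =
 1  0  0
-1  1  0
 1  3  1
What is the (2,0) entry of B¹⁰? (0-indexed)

-125

B = I + N where N = [[0, 0, 0], [-1, 0, 0], [1, 3, 0]] is strictly lower-triangular, so N³ = 0.
(I + N)¹⁰ = I + 10·N + 45·N² = [[1, 0, 0], [-10, 1, 0], [-125, 30, 1]].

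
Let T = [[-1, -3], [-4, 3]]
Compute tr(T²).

34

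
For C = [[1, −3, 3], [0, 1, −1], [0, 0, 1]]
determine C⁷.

[[1, −21, 84], [0, 1, −7], [0, 0, 1]]

C = I + N where N = [[0, −3, 3], [0, 0, −1], [0, 0, 0]] is strictly upper-triangular, so N³ = 0.
(I + N)⁷ = I + 7·N + 21·N² = [[1, −21, 84], [0, 1, −7], [0, 0, 1]].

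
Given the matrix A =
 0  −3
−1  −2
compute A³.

[[−6, −21], [−7, −20]]

A² = [[3, 6], [2, 7]]
A³ = [[−6, −21], [−7, −20]]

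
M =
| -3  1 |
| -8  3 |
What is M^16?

M² = I (check: tr M = 0 and det M = -1), so M^16 = I since 16 is even.

[[1, 0], [0, 1]]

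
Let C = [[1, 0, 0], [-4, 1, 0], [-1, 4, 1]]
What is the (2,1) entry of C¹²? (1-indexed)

-48

C = I + N where N = [[0, 0, 0], [-4, 0, 0], [-1, 4, 0]] is strictly lower-triangular, so N³ = 0.
(I + N)¹² = I + 12·N + 66·N² = [[1, 0, 0], [-48, 1, 0], [-1068, 48, 1]].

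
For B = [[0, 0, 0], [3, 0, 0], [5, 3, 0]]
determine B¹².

[[0, 0, 0], [0, 0, 0], [0, 0, 0]]

B is strictly triangular, hence nilpotent: B³ = 0, so B¹² = 0.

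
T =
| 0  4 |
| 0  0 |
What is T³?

T is strictly triangular, hence nilpotent: T² = 0, so T³ = 0.

[[0, 0], [0, 0]]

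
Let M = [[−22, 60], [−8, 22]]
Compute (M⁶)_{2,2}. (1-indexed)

tr M = 0 and det M = −4, so the characteristic polynomial is λ² − (0)λ + (−4) with roots 2 and −2.
Eigenvectors give P = [[−5, 3], [−2, 1]] with P⁻¹ = [[1, −3], [2, −5]], and M = P·diag(2, −2)·P⁻¹.
Then M⁶ = P·diag(64, 64)·P⁻¹ = [[−320, 192], [−128, 64]] · [[1, −3], [2, −5]] = [[64, 0], [0, 64]].

64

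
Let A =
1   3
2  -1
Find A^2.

[[7, 0], [0, 7]]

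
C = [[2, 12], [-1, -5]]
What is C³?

tr C = -3 and det C = 2, so the characteristic polynomial is λ² − (-3)λ + (2) with roots -1 and -2.
Eigenvectors give P = [[-4, 3], [1, -1]] with P⁻¹ = [[-1, -3], [-1, -4]], and C = P·diag(-1, -2)·P⁻¹.
Then C³ = P·diag(-1, -8)·P⁻¹ = [[4, -24], [-1, 8]] · [[-1, -3], [-1, -4]] = [[20, 84], [-7, -29]].

[[20, 84], [-7, -29]]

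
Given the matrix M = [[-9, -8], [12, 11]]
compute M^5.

[[-489, -488], [732, 731]]

tr M = 2 and det M = -3, so the characteristic polynomial is λ² − (2)λ + (-3) with roots 3 and -1.
Eigenvectors give P = [[2, -1], [-3, 1]] with P⁻¹ = [[-1, -1], [-3, -2]], and M = P·diag(3, -1)·P⁻¹.
Then M^5 = P·diag(243, -1)·P⁻¹ = [[486, 1], [-729, -1]] · [[-1, -1], [-3, -2]] = [[-489, -488], [732, 731]].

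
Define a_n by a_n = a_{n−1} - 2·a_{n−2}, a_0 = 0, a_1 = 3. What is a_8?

-9

With companion matrix B = [[1, -2], [1, 0]], [a_n, a_{n−1}]ᵀ = B·[a_{n−1}, a_{n−2}]ᵀ, so [a_8, a_7]ᵀ = B⁷·[a_1, a_0]ᵀ.
B⁷ = [[-3, -14], [7, -10]], giving [a_8, a_7]ᵀ = [[-9], [21]].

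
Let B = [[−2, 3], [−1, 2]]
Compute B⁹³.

B² = I (check: tr B = 0 and det B = −1), so B⁹³ = B since 93 is odd.

[[−2, 3], [−1, 2]]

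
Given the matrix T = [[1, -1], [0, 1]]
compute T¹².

[[1, -12], [0, 1]]

T = I + N where N = [[0, -1], [0, 0]] is strictly upper-triangular, so N² = 0.
(I + N)¹² = I + 12·N = [[1, -12], [0, 1]].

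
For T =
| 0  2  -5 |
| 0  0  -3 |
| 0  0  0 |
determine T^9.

[[0, 0, 0], [0, 0, 0], [0, 0, 0]]

T is strictly triangular, hence nilpotent: T^3 = 0, so T^9 = 0.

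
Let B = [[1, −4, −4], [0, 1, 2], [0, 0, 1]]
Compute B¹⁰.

B = I + N where N = [[0, −4, −4], [0, 0, 2], [0, 0, 0]] is strictly upper-triangular, so N³ = 0.
(I + N)¹⁰ = I + 10·N + 45·N² = [[1, −40, −400], [0, 1, 20], [0, 0, 1]].

[[1, −40, −400], [0, 1, 20], [0, 0, 1]]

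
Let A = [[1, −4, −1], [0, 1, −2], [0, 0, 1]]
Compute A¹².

[[1, −48, 516], [0, 1, −24], [0, 0, 1]]

A = I + N where N = [[0, −4, −1], [0, 0, −2], [0, 0, 0]] is strictly upper-triangular, so N³ = 0.
(I + N)¹² = I + 12·N + 66·N² = [[1, −48, 516], [0, 1, −24], [0, 0, 1]].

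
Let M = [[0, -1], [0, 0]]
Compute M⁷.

[[0, 0], [0, 0]]

M is strictly triangular, hence nilpotent: M² = 0, so M⁷ = 0.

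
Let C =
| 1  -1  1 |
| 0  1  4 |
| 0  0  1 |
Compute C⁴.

C = I + N where N = [[0, -1, 1], [0, 0, 4], [0, 0, 0]] is strictly upper-triangular, so N³ = 0.
(I + N)⁴ = I + 4·N + 6·N² = [[1, -4, -20], [0, 1, 16], [0, 0, 1]].

[[1, -4, -20], [0, 1, 16], [0, 0, 1]]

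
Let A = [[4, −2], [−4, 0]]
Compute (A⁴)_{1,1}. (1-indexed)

704

A² = [[24, −8], [−16, 8]]
A³ = [[128, −48], [−96, 32]]
A⁴ = [[704, −256], [−512, 192]]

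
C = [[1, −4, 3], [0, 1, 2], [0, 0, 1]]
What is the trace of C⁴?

C = I + N where N = [[0, −4, 3], [0, 0, 2], [0, 0, 0]] is strictly upper-triangular, so N³ = 0.
(I + N)⁴ = I + 4·N + 6·N² = [[1, −16, −36], [0, 1, 8], [0, 0, 1]].

3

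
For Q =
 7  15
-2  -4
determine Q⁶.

[[379, 945], [-126, -314]]

tr Q = 3 and det Q = 2, so the characteristic polynomial is λ² − (3)λ + (2) with roots 2 and 1.
Eigenvectors give P = [[3, -5], [-1, 2]] with P⁻¹ = [[2, 5], [1, 3]], and Q = P·diag(2, 1)·P⁻¹.
Then Q⁶ = P·diag(64, 1)·P⁻¹ = [[192, -5], [-64, 2]] · [[2, 5], [1, 3]] = [[379, 945], [-126, -314]].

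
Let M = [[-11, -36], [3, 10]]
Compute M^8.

tr M = -1 and det M = -2, so the characteristic polynomial is λ² − (-1)λ + (-2) with roots 1 and -2.
Eigenvectors give P = [[3, 4], [-1, -1]] with P⁻¹ = [[-1, -4], [1, 3]], and M = P·diag(1, -2)·P⁻¹.
Then M^8 = P·diag(1, 256)·P⁻¹ = [[3, 1024], [-1, -256]] · [[-1, -4], [1, 3]] = [[1021, 3060], [-255, -764]].

[[1021, 3060], [-255, -764]]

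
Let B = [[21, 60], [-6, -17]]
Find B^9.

tr B = 4 and det B = 3, so the characteristic polynomial is λ² − (4)λ + (3) with roots 3 and 1.
Eigenvectors give P = [[10, -3], [-3, 1]] with P⁻¹ = [[1, 3], [3, 10]], and B = P·diag(3, 1)·P⁻¹.
Then B^9 = P·diag(19683, 1)·P⁻¹ = [[196830, -3], [-59049, 1]] · [[1, 3], [3, 10]] = [[196821, 590460], [-59046, -177137]].

[[196821, 590460], [-59046, -177137]]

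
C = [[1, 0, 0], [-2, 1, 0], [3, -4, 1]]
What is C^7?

C = I + N where N = [[0, 0, 0], [-2, 0, 0], [3, -4, 0]] is strictly lower-triangular, so N^3 = 0.
(I + N)^7 = I + 7·N + 21·N^2 = [[1, 0, 0], [-14, 1, 0], [189, -28, 1]].

[[1, 0, 0], [-14, 1, 0], [189, -28, 1]]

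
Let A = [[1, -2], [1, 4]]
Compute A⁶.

tr A = 5 and det A = 6, so the characteristic polynomial is λ² − (5)λ + (6) with roots 3 and 2.
Eigenvectors give P = [[1, -2], [-1, 1]] with P⁻¹ = [[-1, -2], [-1, -1]], and A = P·diag(3, 2)·P⁻¹.
Then A⁶ = P·diag(729, 64)·P⁻¹ = [[729, -128], [-729, 64]] · [[-1, -2], [-1, -1]] = [[-601, -1330], [665, 1394]].

[[-601, -1330], [665, 1394]]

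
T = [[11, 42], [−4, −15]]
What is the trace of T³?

tr T = −4 and det T = 3, so the characteristic polynomial is λ² − (−4)λ + (3) with roots −3 and −1.
Eigenvectors give P = [[3, −7], [−1, 2]] with P⁻¹ = [[−2, −7], [−1, −3]], and T = P·diag(−3, −1)·P⁻¹.
Then T³ = P·diag(−27, −1)·P⁻¹ = [[−81, 7], [27, −2]] · [[−2, −7], [−1, −3]] = [[155, 546], [−52, −183]].

−28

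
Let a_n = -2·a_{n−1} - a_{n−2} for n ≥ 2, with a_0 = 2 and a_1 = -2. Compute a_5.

-2

With companion matrix T = [[-2, -1], [1, 0]], [a_n, a_{n−1}]ᵀ = T·[a_{n−1}, a_{n−2}]ᵀ, so [a_5, a_4]ᵀ = T^4·[a_1, a_0]ᵀ.
T^4 = [[5, 4], [-4, -3]], giving [a_5, a_4]ᵀ = [[-2], [2]].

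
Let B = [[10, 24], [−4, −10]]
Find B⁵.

tr B = 0 and det B = −4, so the characteristic polynomial is λ² − (0)λ + (−4) with roots −2 and 2.
Eigenvectors give P = [[−2, 3], [1, −1]] with P⁻¹ = [[1, 3], [1, 2]], and B = P·diag(−2, 2)·P⁻¹.
Then B⁵ = P·diag(−32, 32)·P⁻¹ = [[64, 96], [−32, −32]] · [[1, 3], [1, 2]] = [[160, 384], [−64, −160]].

[[160, 384], [−64, −160]]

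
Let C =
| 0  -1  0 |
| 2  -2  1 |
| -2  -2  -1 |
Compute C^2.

[[-2, 2, -1], [-6, 0, -3], [-2, 8, -1]]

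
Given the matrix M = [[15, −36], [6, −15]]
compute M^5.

tr M = 0 and det M = −9, so the characteristic polynomial is λ² − (0)λ + (−9) with roots 3 and −3.
Eigenvectors give P = [[3, −2], [1, −1]] with P⁻¹ = [[1, −2], [1, −3]], and M = P·diag(3, −3)·P⁻¹.
Then M^5 = P·diag(243, −243)·P⁻¹ = [[729, 486], [243, 243]] · [[1, −2], [1, −3]] = [[1215, −2916], [486, −1215]].

[[1215, −2916], [486, −1215]]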